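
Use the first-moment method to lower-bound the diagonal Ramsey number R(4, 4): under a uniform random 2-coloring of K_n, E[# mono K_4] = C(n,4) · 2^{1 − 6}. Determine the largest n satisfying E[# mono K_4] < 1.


We need C(n, 4) · 2^{1 − 6} < 1, i.e. C(n, 4) < 2^{6 − 1} = 32.
Check values of n near the boundary:
  n = 4: C(4, 4) = 1; 1 < 32? YES
  n = 5: C(5, 4) = 5; 5 < 32? YES
  n = 6: C(6, 4) = 15; 15 < 32? YES
  n = 7: C(7, 4) = 35; 35 < 32? NO
  n = 8: C(8, 4) = 70; 70 < 32? NO
  n = 9: C(9, 4) = 126; 126 < 32? NO
The largest n with C(n, 4) < 32 is n = 6 (where E[X] = 15/32 ≈ 0.4687500). Hence R(4, 4) > 6, i.e. R(4, 4) ≥ 7.

Largest n = 6; hence R(4, 4) > 6.


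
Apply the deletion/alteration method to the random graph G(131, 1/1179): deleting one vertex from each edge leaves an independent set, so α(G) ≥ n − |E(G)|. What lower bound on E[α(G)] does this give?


E[|E(G)|] = C(131, 2)·p = 8515 · (1/1179) = 65/9.
E[α(G)] ≥ n − E[|E(G)|] = 131 − 65/9 = 1114/9.
Numerically: ≈ 123.778.
(This is only a lower bound; the true E[α(G)] may be larger.)

E[α(G)] ≥ 1114/9 ≈ 123.778.


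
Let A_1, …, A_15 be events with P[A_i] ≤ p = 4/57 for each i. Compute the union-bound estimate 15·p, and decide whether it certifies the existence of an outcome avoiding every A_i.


Union bound: P[∪_{i=1}^{15} A_i] ≤ Σ_i P[A_i] ≤ 15·p = 15·(4/57) = 20/19.
Numerically: 20/19 ≈ 1.0526.
Is 20/19 < 1? NO.
Since the bound 20/19 is ≥ 1, the union bound is uninformative here; it does NOT by itself certify existence.

15·p = 20/19 ≈ 1.0526; existence NOT certified by the union bound.


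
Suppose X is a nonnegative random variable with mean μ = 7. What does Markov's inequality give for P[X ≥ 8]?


μ = E[X] = 7, a = 8.
Markov: P[X ≥ 8] ≤ μ/a = (7)/8 = 7/8.
Numerically: ≈ 0.875.
(Since a = 8 > μ = 7.000, the bound 7/8 is < 1 and informative.)

P[X ≥ 8] ≤ 7/8 ≈ 0.875.


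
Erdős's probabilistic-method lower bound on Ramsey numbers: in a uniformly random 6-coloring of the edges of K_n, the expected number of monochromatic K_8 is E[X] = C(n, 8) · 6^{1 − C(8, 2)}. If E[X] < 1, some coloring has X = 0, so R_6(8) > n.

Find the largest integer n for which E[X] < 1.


We need C(n, 8) · 6^{1 − 28} < 1, i.e. C(n, 8) < 6^{28 − 1} = 1023490369077469249536.
Check values of n near the boundary:
  n = 1593: C(1593, 8) = 1010555394551193970323; 1010555394551193970323 < 1023490369077469249536? YES
  n = 1594: C(1594, 8) = 1015652773590544255167; 1015652773590544255167 < 1023490369077469249536? YES
  n = 1595: C(1595, 8) = 1020772636343363633895; 1020772636343363633895 < 1023490369077469249536? YES
  n = 1596: C(1596, 8) = 1025915067760710553965; 1025915067760710553965 < 1023490369077469249536? NO
  n = 1597: C(1597, 8) = 1031080153060953275445; 1031080153060953275445 < 1023490369077469249536? NO
  n = 1598: C(1598, 8) = 1036267977730442348529; 1036267977730442348529 < 1023490369077469249536? NO
The largest n with C(n, 8) < 1023490369077469249536 is n = 1595 (where E[X] = 113419181815929292655/113721152119718805504 ≈ 0.997). Hence R_6(8) > 1595, i.e. R_6(8) ≥ 1596.

Largest n = 1595; hence R_6(8) > 1595.


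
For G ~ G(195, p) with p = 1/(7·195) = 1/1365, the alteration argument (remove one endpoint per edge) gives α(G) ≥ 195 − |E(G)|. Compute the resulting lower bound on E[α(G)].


E[|E(G)|] = C(195, 2)·p = 18915 · (1/1365) = 97/7.
E[α(G)] ≥ n − E[|E(G)|] = 195 − 97/7 = 1268/7.
Numerically: ≈ 181.142857.
(This is only a lower bound; the true E[α(G)] may be larger.)

E[α(G)] ≥ 1268/7 ≈ 181.142857.


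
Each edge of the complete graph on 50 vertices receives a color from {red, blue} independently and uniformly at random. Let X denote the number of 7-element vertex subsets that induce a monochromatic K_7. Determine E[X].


Let X = Σ_S X_S over the C(50, 7) = 99884400 subsets S of size 7, where X_S = 1 if the K_7 on S is monochromatic.
For a fixed S, the K_7 on S has C(7, 2) = 21 edges. P[all 21 edges red] = (1/2)^21, and likewise for blue, so P[monochromatic] = 2·(1/2)^21 = 2^{1 − 21} = 1/1048576.
Summing: E[X] = C(50, 7) · 2^{1 − 21} = 99884400 · 1/1048576 = 6242775/65536.
Numerically: E[X] ≈ 95.257.

E[X] = C(50,7)·2^(1−C(7,2)) = 6242775/65536 ≈ 95.257.


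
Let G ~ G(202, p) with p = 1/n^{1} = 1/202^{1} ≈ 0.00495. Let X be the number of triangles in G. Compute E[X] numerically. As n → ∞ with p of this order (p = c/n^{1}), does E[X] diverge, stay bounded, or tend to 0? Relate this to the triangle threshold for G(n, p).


Number of potential triangles: C(202, 3) = 1353400.
Each occurs with probability p³ ≈ (0.00495)³ ≈ 1.213238e-07.
By linearity: E[X] = C(202, 3)·p³ ≈ 1353400 · 1.213238e-07 ≈ 0.1642.
Here α = 1, so p = 1/n is exactly at the triangle threshold p ~ 1/n. Asymptotically E[X] → c³/6 = 1³/6 = 1/6 ≈ 0.1667, a bounded constant. In this regime the triangle count is asymptotically Poisson(c³/6).

E[X] ≈ 0.1642; in regime p = Θ(1/n^{1}) E[X] stays bounded (at the triangle threshold p ~ 1/n).


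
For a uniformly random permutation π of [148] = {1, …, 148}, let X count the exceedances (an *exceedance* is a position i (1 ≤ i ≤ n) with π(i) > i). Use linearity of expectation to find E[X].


Write X = Σ_{i=1}^{148} X_i, where X_i = 1_{π(i) > i}.
For each fixed i, π(i) is uniform over {1, …, 148} (marginal of a uniform permutation), so P[π(i) > i] = (n − i)/n. Summing: Σ_{i=1}^{148} (n − i)/n = (0 + 1 + … + 147)/148 = 148(148 − 1)/(2·148) = (148 − 1)/2.
Hence E[X] = Σ_{i=1}^{148} (148 − i)/148 = 147/2 ≈ 73.500000.

E[X] = 147/2 = 73.500000.


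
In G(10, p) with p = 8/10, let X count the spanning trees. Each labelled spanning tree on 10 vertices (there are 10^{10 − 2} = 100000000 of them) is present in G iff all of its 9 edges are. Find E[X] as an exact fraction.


K_10 has 10^{10 − 2} = 100000000 labelled spanning trees.
For each such spanning tree H, let X_H = 1 if all 9 edges of H are present in G. Then P[X_H = 1] = p^{9} = (4/5)^{9} = 262144/1953125.
Summing the indicators: E[X] = Σ_H E[X_H] = 100000000 · p^{9} = 100000000 · 262144/1953125 = 67108864/5.
Numerically: E[X] ≈ 1.342e+07.

E[X] = 100000000 · (4/5)^{9} = 67108864/5 ≈ 1.342e+07.


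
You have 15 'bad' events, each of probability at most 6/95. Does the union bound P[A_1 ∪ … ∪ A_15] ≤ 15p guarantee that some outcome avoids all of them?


Union bound: P[∪_{i=1}^{15} A_i] ≤ Σ_i P[A_i] ≤ 15·p = 15·(6/95) = 18/19.
Numerically: 18/19 ≈ 0.947368.
Is 18/19 < 1? YES.
Since P[∪ A_i] ≤ 18/19 < 1, the complement has P[∩ A_i^c] ≥ 1 − 18/19 = 1/19 > 0, so some outcome avoids every A_i.

15·p = 18/19 ≈ 0.947368; existence CERTIFIED by the union bound.


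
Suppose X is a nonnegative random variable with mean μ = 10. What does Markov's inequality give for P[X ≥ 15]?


μ = E[X] = 10, a = 15.
Markov: P[X ≥ 15] ≤ μ/a = (10)/15 = 2/3.
Numerically: ≈ 0.666667.
(Since a = 15 > μ = 10.000000, the bound 2/3 is < 1 and informative.)

P[X ≥ 15] ≤ 2/3 ≈ 0.666667.


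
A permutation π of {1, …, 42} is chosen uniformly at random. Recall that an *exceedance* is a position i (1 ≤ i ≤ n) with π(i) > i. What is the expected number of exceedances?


Write X = Σ_{i=1}^{42} X_i, where X_i = 1_{π(i) > i}.
For each fixed i, π(i) is uniform over {1, …, 42} (marginal of a uniform permutation), so P[π(i) > i] = (n − i)/n. Summing: Σ_{i=1}^{42} (n − i)/n = (0 + 1 + … + 41)/42 = 42(42 − 1)/(2·42) = (42 − 1)/2.
Hence E[X] = Σ_{i=1}^{42} (42 − i)/42 = 41/2 ≈ 20.500000.

E[X] = 41/2 = 20.500000.


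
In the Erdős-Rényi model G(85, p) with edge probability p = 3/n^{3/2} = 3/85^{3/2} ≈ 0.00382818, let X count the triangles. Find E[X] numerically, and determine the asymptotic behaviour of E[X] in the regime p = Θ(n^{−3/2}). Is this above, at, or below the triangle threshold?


Number of potential triangles: C(85, 3) = 98770.
Each occurs with probability p³ ≈ (0.00382818)³ ≈ 5.61020329e-08.
By linearity: E[X] = C(85, 3)·p³ ≈ 98770 · 5.61020329e-08 ≈ 0.005541.
Since α = 3/2 > 1, p = c/n^{3/2} = o(1/n) is below the triangle threshold p ~ 1/n. Asymptotically E[X] ~ (c³/6)·n^{3(1−α)} = (3³/6)·n^{-1.5} → 0, so by Markov's inequality G has no triangles w.h.p.

E[X] ≈ 0.005541; in regime p = Θ(1/n^{3/2}) E[X] tends to 0 (below the triangle threshold p ~ 1/n).


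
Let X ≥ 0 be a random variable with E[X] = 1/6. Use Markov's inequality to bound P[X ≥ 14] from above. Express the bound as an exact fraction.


μ = E[X] = 1/6, a = 14.
Markov: P[X ≥ 14] ≤ μ/a = (1/6)/14 = 1/84.
Numerically: ≈ 0.0119.
(Since a = 14 > μ = 0.1667, the bound 1/84 is < 1 and informative.)

P[X ≥ 14] ≤ 1/84 ≈ 0.0119.


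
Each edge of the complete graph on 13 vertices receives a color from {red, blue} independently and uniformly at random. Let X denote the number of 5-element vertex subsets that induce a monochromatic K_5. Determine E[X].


Let X = Σ_S X_S over the C(13, 5) = 1287 subsets S of size 5, where X_S = 1 if the K_5 on S is monochromatic.
For a fixed S, the K_5 on S has C(5, 2) = 10 edges. P[all 10 edges red] = (1/2)^10, and likewise for blue, so P[monochromatic] = 2·(1/2)^10 = 2^{1 − 10} = 1/512.
Summing: E[X] = C(13, 5) · 2^{1 − 10} = 1287 · 1/512 = 1287/512.
Numerically: E[X] ≈ 2.514.

E[X] = C(13,5)·2^(1−C(5,2)) = 1287/512 ≈ 2.514.


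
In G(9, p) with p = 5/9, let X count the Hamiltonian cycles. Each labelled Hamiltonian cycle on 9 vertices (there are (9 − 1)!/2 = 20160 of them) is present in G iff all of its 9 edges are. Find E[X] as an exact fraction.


K_9 has (9 − 1)!/2 = 20160 labelled Hamiltonian cycles.
For each such Hamiltonian cycle H, let X_H = 1 if all 9 edges of H are present in G. Then P[X_H = 1] = p^{9} = (5/9)^{9} = 1953125/387420489.
Summing the indicators: E[X] = Σ_H E[X_H] = 20160 · p^{9} = 20160 · 1953125/387420489 = 4375000000/43046721.
Numerically: E[X] ≈ 102.

E[X] = 20160 · (5/9)^{9} = 4375000000/43046721 ≈ 102.


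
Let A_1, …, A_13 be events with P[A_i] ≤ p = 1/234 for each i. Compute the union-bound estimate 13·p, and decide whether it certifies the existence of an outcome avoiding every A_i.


Union bound: P[∪_{i=1}^{13} A_i] ≤ Σ_i P[A_i] ≤ 13·p = 13·(1/234) = 1/18.
Numerically: 1/18 ≈ 0.0556.
Is 1/18 < 1? YES.
Since P[∪ A_i] ≤ 1/18 < 1, the complement has P[∩ A_i^c] ≥ 1 − 1/18 = 17/18 > 0, so some outcome avoids every A_i.

13·p = 1/18 ≈ 0.0556; existence CERTIFIED by the union bound.


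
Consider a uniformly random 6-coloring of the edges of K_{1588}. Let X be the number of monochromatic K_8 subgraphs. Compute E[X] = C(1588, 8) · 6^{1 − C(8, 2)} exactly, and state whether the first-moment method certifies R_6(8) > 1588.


E[X] = C(1588, 8) · 6^{1 − 28} = 985402800396653769702 · 6^{−27} = 985402800396653769702/1023490369077469249536.
As a reduced fraction: E[X] = 54744600022036320539/56860576059859402752 ≈ 0.96279.
Is E[X] < 1? YES.
Since E[X] < 1, there exists a 6-coloring of K_{1588} with no monochromatic K_8; hence R_6(8) > 1588.

E[X] = 54744600022036320539/56860576059859402752 ≈ 0.96279; E[X] < 1, so R_6(8) > 1588.


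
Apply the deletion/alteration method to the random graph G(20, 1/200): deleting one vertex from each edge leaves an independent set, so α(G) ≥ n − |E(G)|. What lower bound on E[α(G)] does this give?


E[|E(G)|] = C(20, 2)·p = 190 · (1/200) = 19/20.
E[α(G)] ≥ n − E[|E(G)|] = 20 − 19/20 = 381/20.
Numerically: ≈ 19.0500.
(This is only a lower bound; the true E[α(G)] may be larger.)

E[α(G)] ≥ 381/20 ≈ 19.0500.


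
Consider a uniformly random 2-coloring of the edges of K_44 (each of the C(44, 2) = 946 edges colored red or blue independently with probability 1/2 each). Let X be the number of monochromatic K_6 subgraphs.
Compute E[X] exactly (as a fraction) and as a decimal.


Let X = Σ_S X_S over the C(44, 6) = 7059052 subsets S of size 6, where X_S = 1 if the K_6 on S is monochromatic.
For a fixed S, the K_6 on S has C(6, 2) = 15 edges. P[all 15 edges red] = (1/2)^15, and likewise for blue, so P[monochromatic] = 2·(1/2)^15 = 2^{1 − 15} = 1/16384.
By linearity of expectation: E[X] = C(44, 6) · 2^{1 − 15} = 7059052 · 1/16384 = 1764763/4096.
Numerically: E[X] ≈ 430.850342.

E[X] = C(44,6)·2^(1−C(6,2)) = 1764763/4096 ≈ 430.850342.


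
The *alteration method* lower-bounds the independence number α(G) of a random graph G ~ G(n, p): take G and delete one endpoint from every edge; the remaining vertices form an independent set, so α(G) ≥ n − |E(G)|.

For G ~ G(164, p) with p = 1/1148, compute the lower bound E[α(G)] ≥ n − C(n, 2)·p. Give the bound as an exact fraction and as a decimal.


E[|E(G)|] = C(164, 2)·p = 13366 · (1/1148) = 163/14.
E[α(G)] ≥ n − E[|E(G)|] = 164 − 163/14 = 2133/14.
Numerically: ≈ 152.3571.
(This is only a lower bound; the true E[α(G)] may be larger.)

E[α(G)] ≥ 2133/14 ≈ 152.3571.


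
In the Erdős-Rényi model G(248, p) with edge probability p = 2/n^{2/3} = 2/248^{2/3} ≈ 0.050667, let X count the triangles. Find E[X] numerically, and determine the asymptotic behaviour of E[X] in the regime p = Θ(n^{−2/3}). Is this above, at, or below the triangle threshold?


Number of potential triangles: C(248, 3) = 2511496.
Each occurs with probability p³ ≈ (0.050667)³ ≈ 1.3007284e-04.
By linearity: E[X] = C(248, 3)·p³ ≈ 2511496 · 1.3007284e-04 ≈ 326.67742.
Since α = 2/3 < 1, p = c/n^{2/3} ≫ 1/n is above the triangle threshold p ~ 1/n. Asymptotically E[X] ~ (c³/6)·n^{3(1−α)} = (2³/6)·n^{1} → ∞; triangles are abundant w.h.p.

E[X] ≈ 326.67742; in regime p = Θ(1/n^{2/3}) E[X] diverges (above the triangle threshold p ~ 1/n).


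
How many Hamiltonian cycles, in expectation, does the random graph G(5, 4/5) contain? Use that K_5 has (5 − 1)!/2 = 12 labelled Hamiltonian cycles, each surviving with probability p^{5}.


K_5 has (5 − 1)!/2 = 12 labelled Hamiltonian cycles.
For each such Hamiltonian cycle H, let X_H = 1 if all 5 edges of H are present in G. Then P[X_H = 1] = p^{5} = (4/5)^{5} = 1024/3125.
By linearity of expectation: E[X] = Σ_H E[X_H] = 12 · p^{5} = 12 · 1024/3125 = 12288/3125.
Numerically: E[X] ≈ 3.93.

E[X] = 12 · (4/5)^{5} = 12288/3125 ≈ 3.93.


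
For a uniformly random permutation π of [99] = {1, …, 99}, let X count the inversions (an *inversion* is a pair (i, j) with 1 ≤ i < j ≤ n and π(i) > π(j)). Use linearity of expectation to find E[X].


Write X = Σ X_I over the C(99, 2) = 4851 pairs i < j, with X_I the indicator of one inversion.
There are 4851 indicators.
For each fixed pair i < j, the values π(i) and π(j) are two distinct elements of {1, …, 99} in uniformly random order; by symmetry P[π(i) > π(j)] = 1/2.
By linearity: E[X] = 4851 · (1/2) = C(99, 2) · (1/2) = 4851/2 = 4851/2 ≈ 2425.50000.

E[X] = 4851/2 = 2425.50000.


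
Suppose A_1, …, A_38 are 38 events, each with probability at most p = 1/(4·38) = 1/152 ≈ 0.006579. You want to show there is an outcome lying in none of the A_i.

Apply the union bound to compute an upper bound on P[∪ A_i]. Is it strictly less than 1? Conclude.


Union bound: P[∪_{i=1}^{38} A_i] ≤ Σ_i P[A_i] ≤ 38·p = 38·(1/152) = 1/4.
Numerically: 1/4 ≈ 0.250000.
Is 1/4 < 1? YES.
Since P[∪ A_i] ≤ 1/4 < 1, the complement has P[∩ A_i^c] ≥ 1 − 1/4 = 3/4 > 0, so some outcome avoids every A_i.

38·p = 1/4 ≈ 0.250000; existence CERTIFIED by the union bound.


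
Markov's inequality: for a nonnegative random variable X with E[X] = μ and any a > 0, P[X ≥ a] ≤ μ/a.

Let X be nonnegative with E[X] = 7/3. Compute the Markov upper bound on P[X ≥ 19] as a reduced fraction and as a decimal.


μ = E[X] = 7/3, a = 19.
Markov: P[X ≥ 19] ≤ μ/a = (7/3)/19 = 7/57.
Numerically: ≈ 0.123.
(Since a = 19 > μ = 2.333, the bound 7/57 is < 1 and informative.)

P[X ≥ 19] ≤ 7/57 ≈ 0.123.


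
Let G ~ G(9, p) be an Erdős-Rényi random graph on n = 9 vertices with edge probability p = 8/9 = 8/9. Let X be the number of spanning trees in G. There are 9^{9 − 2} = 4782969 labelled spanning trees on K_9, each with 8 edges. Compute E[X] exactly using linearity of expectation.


K_9 has 9^{9 − 2} = 4782969 labelled spanning trees.
For each such spanning tree H, let X_H = 1 if all 8 edges of H are present in G. Then P[X_H = 1] = p^{8} = (8/9)^{8} = 16777216/43046721.
By linearity: E[X] = Σ_H E[X_H] = 4782969 · p^{8} = 4782969 · 16777216/43046721 = 16777216/9.
Numerically: E[X] ≈ 1.8641e+06.

E[X] = 4782969 · (8/9)^{8} = 16777216/9 ≈ 1.8641e+06.


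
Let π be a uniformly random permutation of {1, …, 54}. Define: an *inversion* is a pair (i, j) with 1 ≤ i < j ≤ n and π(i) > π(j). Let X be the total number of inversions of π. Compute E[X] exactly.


Write X = Σ X_I over the C(54, 2) = 1431 pairs i < j, with X_I the indicator of one inversion.
There are 1431 indicators.
For each fixed pair i < j, the values π(i) and π(j) are two distinct elements of {1, …, 54} in uniformly random order; by symmetry P[π(i) > π(j)] = 1/2.
By linearity: E[X] = 1431 · (1/2) = C(54, 2) · (1/2) = 1431/2 = 1431/2 ≈ 715.500.

E[X] = 1431/2 = 715.500.


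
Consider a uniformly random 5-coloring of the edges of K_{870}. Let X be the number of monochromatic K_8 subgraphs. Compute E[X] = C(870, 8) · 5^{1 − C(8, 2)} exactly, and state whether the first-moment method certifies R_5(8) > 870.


E[X] = C(870, 8) · 5^{1 − 28} = 7881626782940464620 · 5^{−27} = 7881626782940464620/7450580596923828125.
As a reduced fraction: E[X] = 1576325356588092924/1490116119384765625 ≈ 1.057854.
Is E[X] < 1? NO.
Since E[X] ≥ 1, the first-moment bound is inconclusive at n = 870; it does NOT by itself certify R_5(8) > 870.

E[X] = 1576325356588092924/1490116119384765625 ≈ 1.057854; E[X] ≥ 1; first-moment method inconclusive here.


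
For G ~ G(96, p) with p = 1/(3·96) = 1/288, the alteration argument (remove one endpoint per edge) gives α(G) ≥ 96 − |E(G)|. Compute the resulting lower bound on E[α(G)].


E[|E(G)|] = C(96, 2)·p = 4560 · (1/288) = 95/6.
E[α(G)] ≥ n − E[|E(G)|] = 96 − 95/6 = 481/6.
Numerically: ≈ 80.1667.
(This is only a lower bound; the true E[α(G)] may be larger.)

E[α(G)] ≥ 481/6 ≈ 80.1667.


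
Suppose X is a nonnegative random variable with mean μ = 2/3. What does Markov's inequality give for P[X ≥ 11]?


μ = E[X] = 2/3, a = 11.
Markov: P[X ≥ 11] ≤ μ/a = (2/3)/11 = 2/33.
Numerically: ≈ 0.0606.
(Since a = 11 > μ = 0.6667, the bound 2/33 is < 1 and informative.)

P[X ≥ 11] ≤ 2/33 ≈ 0.0606.


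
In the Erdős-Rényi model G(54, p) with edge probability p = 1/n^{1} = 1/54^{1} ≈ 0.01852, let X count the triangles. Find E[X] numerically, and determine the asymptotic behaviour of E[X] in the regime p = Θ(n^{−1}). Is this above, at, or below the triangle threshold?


Number of potential triangles: C(54, 3) = 24804.
Each occurs with probability p³ ≈ (0.01852)³ ≈ 6.350658e-06.
By linearity: E[X] = C(54, 3)·p³ ≈ 24804 · 6.350658e-06 ≈ 0.1575.
Here α = 1, so p = 1/n is exactly at the triangle threshold p ~ 1/n. Asymptotically E[X] → c³/6 = 1³/6 = 1/6 ≈ 0.1667, a bounded constant. In this regime the triangle count is asymptotically Poisson(c³/6).

E[X] ≈ 0.1575; in regime p = Θ(1/n^{1}) E[X] stays bounded (at the triangle threshold p ~ 1/n).


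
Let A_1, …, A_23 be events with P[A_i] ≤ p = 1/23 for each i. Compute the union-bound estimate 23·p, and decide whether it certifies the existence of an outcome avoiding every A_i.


Union bound: P[∪_{i=1}^{23} A_i] ≤ Σ_i P[A_i] ≤ 23·p = 23·(1/23) = 1.
Numerically: 1 ≈ 1.0000000.
Is 1 < 1? NO.
Since the bound 1 is ≥ 1, the union bound is uninformative here; it does NOT by itself certify existence.

23·p = 1 ≈ 1.0000000; existence NOT certified by the union bound.


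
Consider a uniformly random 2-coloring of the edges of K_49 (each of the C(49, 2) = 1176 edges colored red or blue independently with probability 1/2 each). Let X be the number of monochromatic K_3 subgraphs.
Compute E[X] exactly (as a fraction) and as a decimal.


Let X = Σ_S X_S over the C(49, 3) = 18424 subsets S of size 3, where X_S = 1 if the K_3 on S is monochromatic.
For a fixed S, the K_3 on S has C(3, 2) = 3 edges. P[all 3 edges red] = (1/2)^3, and likewise for blue, so P[monochromatic] = 2·(1/2)^3 = 2^{1 − 3} = 1/4.
By linearity of expectation: E[X] = C(49, 3) · 2^{1 − 3} = 18424 · 1/4 = 4606.
Numerically: E[X] ≈ 4606.00000.

E[X] = C(49,3)·2^(1−C(3,2)) = 4606 ≈ 4606.00000.


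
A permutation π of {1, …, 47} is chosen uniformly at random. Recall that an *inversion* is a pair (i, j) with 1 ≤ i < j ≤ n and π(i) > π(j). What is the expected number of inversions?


Write X = Σ X_I over the C(47, 2) = 1081 pairs i < j, with X_I the indicator of one inversion.
There are 1081 indicators.
For each fixed pair i < j, the values π(i) and π(j) are two distinct elements of {1, …, 47} in uniformly random order; by symmetry P[π(i) > π(j)] = 1/2.
By linearity: E[X] = 1081 · (1/2) = C(47, 2) · (1/2) = 1081/2 = 1081/2 ≈ 540.50000.

E[X] = 1081/2 = 540.50000.


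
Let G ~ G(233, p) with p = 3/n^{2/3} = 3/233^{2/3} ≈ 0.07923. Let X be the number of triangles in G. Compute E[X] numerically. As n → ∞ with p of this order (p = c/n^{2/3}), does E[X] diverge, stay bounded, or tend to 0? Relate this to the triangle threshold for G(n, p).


Number of potential triangles: C(233, 3) = 2081156.
Each occurs with probability p³ ≈ (0.07923)³ ≈ 4.973383e-04.
By linearity: E[X] = C(233, 3)·p³ ≈ 2081156 · 4.973383e-04 ≈ 1035.0386.
Since α = 2/3 < 1, p = c/n^{2/3} ≫ 1/n is above the triangle threshold p ~ 1/n. Asymptotically E[X] ~ (c³/6)·n^{3(1−α)} = (3³/6)·n^{1} → ∞; triangles are abundant w.h.p.

E[X] ≈ 1035.0386; in regime p = Θ(1/n^{2/3}) E[X] diverges (above the triangle threshold p ~ 1/n).


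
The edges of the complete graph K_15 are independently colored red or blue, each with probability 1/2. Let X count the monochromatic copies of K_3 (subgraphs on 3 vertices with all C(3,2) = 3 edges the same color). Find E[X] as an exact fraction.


Let X = Σ_S X_S over the C(15, 3) = 455 subsets S of size 3, where X_S = 1 if the K_3 on S is monochromatic.
For a fixed S, the K_3 on S has C(3, 2) = 3 edges. P[all 3 edges red] = (1/2)^3, and likewise for blue, so P[monochromatic] = 2·(1/2)^3 = 2^{1 − 3} = 1/4.
By linearity of expectation: E[X] = C(15, 3) · 2^{1 − 3} = 455 · 1/4 = 455/4.
Numerically: E[X] ≈ 113.7500.

E[X] = C(15,3)·2^(1−C(3,2)) = 455/4 ≈ 113.7500.


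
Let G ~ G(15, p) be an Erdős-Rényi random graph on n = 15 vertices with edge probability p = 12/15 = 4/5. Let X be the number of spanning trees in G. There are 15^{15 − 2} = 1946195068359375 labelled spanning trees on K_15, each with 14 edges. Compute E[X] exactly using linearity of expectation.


K_15 has 15^{15 − 2} = 1946195068359375 labelled spanning trees.
For each such spanning tree H, let X_H = 1 if all 14 edges of H are present in G. Then P[X_H = 1] = p^{14} = (4/5)^{14} = 268435456/6103515625.
By linearity: E[X] = Σ_H E[X_H] = 1946195068359375 · p^{14} = 1946195068359375 · 268435456/6103515625 = 427972821516288/5.
Numerically: E[X] ≈ 8.5595e+13.

E[X] = 1946195068359375 · (4/5)^{14} = 427972821516288/5 ≈ 8.5595e+13.


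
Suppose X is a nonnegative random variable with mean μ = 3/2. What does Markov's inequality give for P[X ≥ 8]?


μ = E[X] = 3/2, a = 8.
Markov: P[X ≥ 8] ≤ μ/a = (3/2)/8 = 3/16.
Numerically: ≈ 0.1875.
(Since a = 8 > μ = 1.5000, the bound 3/16 is < 1 and informative.)

P[X ≥ 8] ≤ 3/16 ≈ 0.1875.


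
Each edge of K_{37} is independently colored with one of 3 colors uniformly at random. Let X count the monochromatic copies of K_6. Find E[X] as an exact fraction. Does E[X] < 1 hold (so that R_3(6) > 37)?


E[X] = C(37, 6) · 3^{1 − 15} = 2324784 · 3^{−14} = 2324784/4782969.
As a reduced fraction: E[X] = 774928/1594323 ≈ 0.48605.
Is E[X] < 1? YES.
Since E[X] < 1, there exists a 3-coloring of K_{37} with no monochromatic K_6; hence R_3(6) > 37.

E[X] = 774928/1594323 ≈ 0.48605; E[X] < 1, so R_3(6) > 37.


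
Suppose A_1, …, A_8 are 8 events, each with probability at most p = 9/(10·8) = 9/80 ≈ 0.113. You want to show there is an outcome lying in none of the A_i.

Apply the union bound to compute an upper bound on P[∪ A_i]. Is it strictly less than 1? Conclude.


Union bound: P[∪_{i=1}^{8} A_i] ≤ Σ_i P[A_i] ≤ 8·p = 8·(9/80) = 9/10.
Numerically: 9/10 ≈ 0.900.
Is 9/10 < 1? YES.
Since P[∪ A_i] ≤ 9/10 < 1, the complement has P[∩ A_i^c] ≥ 1 − 9/10 = 1/10 > 0, so some outcome avoids every A_i.

8·p = 9/10 ≈ 0.900; existence CERTIFIED by the union bound.


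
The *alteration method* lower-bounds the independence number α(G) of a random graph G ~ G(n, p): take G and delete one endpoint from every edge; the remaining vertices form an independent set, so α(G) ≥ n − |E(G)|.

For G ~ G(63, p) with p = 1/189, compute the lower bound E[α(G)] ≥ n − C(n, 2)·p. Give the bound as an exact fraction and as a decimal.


E[|E(G)|] = C(63, 2)·p = 1953 · (1/189) = 31/3.
E[α(G)] ≥ n − E[|E(G)|] = 63 − 31/3 = 158/3.
Numerically: ≈ 52.666667.
(This is only a lower bound; the true E[α(G)] may be larger.)

E[α(G)] ≥ 158/3 ≈ 52.666667.


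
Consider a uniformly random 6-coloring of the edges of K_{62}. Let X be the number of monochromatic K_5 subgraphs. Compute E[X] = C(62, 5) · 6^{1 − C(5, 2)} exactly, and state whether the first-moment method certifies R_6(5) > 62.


E[X] = C(62, 5) · 6^{1 − 10} = 6471002 · 6^{−9} = 6471002/10077696.
As a reduced fraction: E[X] = 3235501/5038848 ≈ 0.642111.
Is E[X] < 1? YES.
Since E[X] < 1, there exists a 6-coloring of K_{62} with no monochromatic K_5; hence R_6(5) > 62.

E[X] = 3235501/5038848 ≈ 0.642111; E[X] < 1, so R_6(5) > 62.


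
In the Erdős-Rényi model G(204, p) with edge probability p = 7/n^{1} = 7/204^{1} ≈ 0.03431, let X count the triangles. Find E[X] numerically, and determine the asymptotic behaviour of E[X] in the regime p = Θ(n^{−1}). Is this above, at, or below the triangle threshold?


Number of potential triangles: C(204, 3) = 1394204.
Each occurs with probability p³ ≈ (0.03431)³ ≈ 4.040207e-05.
By linearity: E[X] = C(204, 3)·p³ ≈ 1394204 · 4.040207e-05 ≈ 56.3287.
Here α = 1, so p = 7/n is exactly at the triangle threshold p ~ 1/n. Asymptotically E[X] → c³/6 = 7³/6 = 343/6 ≈ 57.1667, a bounded constant. In this regime the triangle count is asymptotically Poisson(c³/6).

E[X] ≈ 56.3287; in regime p = Θ(1/n^{1}) E[X] stays bounded (at the triangle threshold p ~ 1/n).


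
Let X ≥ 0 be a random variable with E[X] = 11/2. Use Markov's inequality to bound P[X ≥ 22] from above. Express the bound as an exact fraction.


μ = E[X] = 11/2, a = 22.
Markov: P[X ≥ 22] ≤ μ/a = (11/2)/22 = 1/4.
Numerically: ≈ 0.250000.
(Since a = 22 > μ = 5.500000, the bound 1/4 is < 1 and informative.)

P[X ≥ 22] ≤ 1/4 ≈ 0.250000.


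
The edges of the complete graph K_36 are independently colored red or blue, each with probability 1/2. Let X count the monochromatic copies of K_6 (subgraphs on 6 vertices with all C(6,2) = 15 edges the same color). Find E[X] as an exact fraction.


Let X = Σ_S X_S over the C(36, 6) = 1947792 subsets S of size 6, where X_S = 1 if the K_6 on S is monochromatic.
For a fixed S, the K_6 on S has C(6, 2) = 15 edges. P[all 15 edges red] = (1/2)^15, and likewise for blue, so P[monochromatic] = 2·(1/2)^15 = 2^{1 − 15} = 1/16384.
By linearity: E[X] = C(36, 6) · 2^{1 − 15} = 1947792 · 1/16384 = 121737/1024.
Numerically: E[X] ≈ 118.8838.

E[X] = C(36,6)·2^(1−C(6,2)) = 121737/1024 ≈ 118.8838.


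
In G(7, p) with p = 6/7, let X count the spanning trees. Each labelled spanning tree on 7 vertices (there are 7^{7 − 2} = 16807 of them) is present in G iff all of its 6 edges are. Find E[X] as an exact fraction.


K_7 has 7^{7 − 2} = 16807 labelled spanning trees.
For each such spanning tree H, let X_H = 1 if all 6 edges of H are present in G. Then P[X_H = 1] = p^{6} = (6/7)^{6} = 46656/117649.
By linearity: E[X] = Σ_H E[X_H] = 16807 · p^{6} = 16807 · 46656/117649 = 46656/7.
Numerically: E[X] ≈ 6.67e+03.

E[X] = 16807 · (6/7)^{6} = 46656/7 ≈ 6.67e+03.


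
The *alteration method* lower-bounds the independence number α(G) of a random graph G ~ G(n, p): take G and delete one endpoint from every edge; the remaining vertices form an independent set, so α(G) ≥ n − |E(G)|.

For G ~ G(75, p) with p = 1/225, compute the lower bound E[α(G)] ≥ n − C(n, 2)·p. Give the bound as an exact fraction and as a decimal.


E[|E(G)|] = C(75, 2)·p = 2775 · (1/225) = 37/3.
E[α(G)] ≥ n − E[|E(G)|] = 75 − 37/3 = 188/3.
Numerically: ≈ 62.666667.
(This is only a lower bound; the true E[α(G)] may be larger.)

E[α(G)] ≥ 188/3 ≈ 62.666667.


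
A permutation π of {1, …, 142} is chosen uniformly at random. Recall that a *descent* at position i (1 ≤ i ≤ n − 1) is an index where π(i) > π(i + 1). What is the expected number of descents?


Write X = Σ X_I over i = 1, …, 141, with X_I the indicator of one descent.
There are 141 indicators.
For each fixed i, the pair (π(i), π(i+1)) is a uniformly random ordered pair of distinct values from {1, …, 142}; by symmetry P[π(i) > π(i+1)] = 1/2.
By linearity: E[X] = 141 · (1/2) = (142 − 1) · (1/2) = 141/2 ≈ 70.5000.

E[X] = 141/2 = 70.5000.


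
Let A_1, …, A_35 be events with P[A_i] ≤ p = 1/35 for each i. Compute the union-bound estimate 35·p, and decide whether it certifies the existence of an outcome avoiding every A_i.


Union bound: P[∪_{i=1}^{35} A_i] ≤ Σ_i P[A_i] ≤ 35·p = 35·(1/35) = 1.
Numerically: 1 ≈ 1.0000.
Is 1 < 1? NO.
Since the bound 1 is ≥ 1, the union bound is uninformative here; it does NOT by itself certify existence.

35·p = 1 ≈ 1.0000; existence NOT certified by the union bound.


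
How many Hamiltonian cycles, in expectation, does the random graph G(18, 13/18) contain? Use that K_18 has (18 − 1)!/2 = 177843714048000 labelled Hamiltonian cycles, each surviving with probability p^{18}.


K_18 has (18 − 1)!/2 = 177843714048000 labelled Hamiltonian cycles.
For each such Hamiltonian cycle H, let X_H = 1 if all 18 edges of H are present in G. Then P[X_H = 1] = p^{18} = (13/18)^{18} = 112455406951957393129/39346408075296537575424.
By linearity: E[X] = Σ_H E[X_H] = 177843714048000 · p^{18} = 177843714048000 · 112455406951957393129/39346408075296537575424 = 1674446952588776589016668875/3294258113514384.
Numerically: E[X] ≈ 5.08293e+11.

E[X] = 177843714048000 · (13/18)^{18} = 1674446952588776589016668875/3294258113514384 ≈ 5.08293e+11.


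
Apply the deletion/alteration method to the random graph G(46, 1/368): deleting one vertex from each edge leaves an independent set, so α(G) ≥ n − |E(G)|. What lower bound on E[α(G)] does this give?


E[|E(G)|] = C(46, 2)·p = 1035 · (1/368) = 45/16.
E[α(G)] ≥ n − E[|E(G)|] = 46 − 45/16 = 691/16.
Numerically: ≈ 43.188.
(This is only a lower bound; the true E[α(G)] may be larger.)

E[α(G)] ≥ 691/16 ≈ 43.188.


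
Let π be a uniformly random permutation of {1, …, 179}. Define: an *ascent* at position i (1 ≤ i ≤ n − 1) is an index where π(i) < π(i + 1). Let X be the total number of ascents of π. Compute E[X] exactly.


Write X = Σ X_I over i = 1, …, 178, with X_I the indicator of one ascent.
There are 178 indicators.
For each fixed i, the pair (π(i), π(i+1)) is a uniformly random ordered pair of distinct values from {1, …, 179}; by symmetry P[π(i) < π(i+1)] = 1/2.
By linearity: E[X] = 178 · (1/2) = (179 − 1) · (1/2) = 89 ≈ 89.0000.

E[X] = 89 = 89.0000.


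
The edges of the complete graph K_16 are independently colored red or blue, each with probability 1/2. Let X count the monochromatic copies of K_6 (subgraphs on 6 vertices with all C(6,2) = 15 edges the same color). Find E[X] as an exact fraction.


Let X = Σ_S X_S over the C(16, 6) = 8008 subsets S of size 6, where X_S = 1 if the K_6 on S is monochromatic.
For a fixed S, the K_6 on S has C(6, 2) = 15 edges. P[all 15 edges red] = (1/2)^15, and likewise for blue, so P[monochromatic] = 2·(1/2)^15 = 2^{1 − 15} = 1/16384.
Summing: E[X] = C(16, 6) · 2^{1 − 15} = 8008 · 1/16384 = 1001/2048.
Numerically: E[X] ≈ 0.4888.

E[X] = C(16,6)·2^(1−C(6,2)) = 1001/2048 ≈ 0.4888.


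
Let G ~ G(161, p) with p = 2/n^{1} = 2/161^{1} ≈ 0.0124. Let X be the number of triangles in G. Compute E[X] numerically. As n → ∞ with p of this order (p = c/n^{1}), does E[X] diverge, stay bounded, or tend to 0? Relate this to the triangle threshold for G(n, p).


Number of potential triangles: C(161, 3) = 682640.
Each occurs with probability p³ ≈ (0.0124)³ ≈ 1.91696e-06.
By linearity: E[X] = C(161, 3)·p³ ≈ 682640 · 1.91696e-06 ≈ 1.309.
Here α = 1, so p = 2/n is exactly at the triangle threshold p ~ 1/n. Asymptotically E[X] → c³/6 = 2³/6 = 4/3 ≈ 1.333, a bounded constant. In this regime the triangle count is asymptotically Poisson(c³/6).

E[X] ≈ 1.309; in regime p = Θ(1/n^{1}) E[X] stays bounded (at the triangle threshold p ~ 1/n).


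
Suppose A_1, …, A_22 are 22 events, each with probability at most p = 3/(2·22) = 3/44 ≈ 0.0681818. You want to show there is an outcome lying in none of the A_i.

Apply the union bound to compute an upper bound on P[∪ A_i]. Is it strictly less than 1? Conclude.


Union bound: P[∪_{i=1}^{22} A_i] ≤ Σ_i P[A_i] ≤ 22·p = 22·(3/44) = 3/2.
Numerically: 3/2 ≈ 1.5000000.
Is 3/2 < 1? NO.
Since the bound 3/2 is ≥ 1, the union bound is uninformative here; it does NOT by itself certify existence.

22·p = 3/2 ≈ 1.5000000; existence NOT certified by the union bound.


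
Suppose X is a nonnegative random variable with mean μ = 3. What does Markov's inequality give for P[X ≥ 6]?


μ = E[X] = 3, a = 6.
Markov: P[X ≥ 6] ≤ μ/a = (3)/6 = 1/2.
Numerically: ≈ 0.50000.
(Since a = 6 > μ = 3.00000, the bound 1/2 is < 1 and informative.)

P[X ≥ 6] ≤ 1/2 ≈ 0.50000.


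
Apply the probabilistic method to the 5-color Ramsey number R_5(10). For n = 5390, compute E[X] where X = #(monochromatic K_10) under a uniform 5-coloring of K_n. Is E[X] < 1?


E[X] = C(5390, 10) · 5^{1 − 45} = 5655833965919099070255434039753 · 5^{−44} = 5655833965919099070255434039753/5684341886080801486968994140625.
As a reduced fraction: E[X] = 5655833965919099070255434039753/5684341886080801486968994140625 ≈ 0.9950.
Is E[X] < 1? YES.
Since E[X] < 1, there exists a 5-coloring of K_{5390} with no monochromatic K_10; hence R_5(10) > 5390.

E[X] = 5655833965919099070255434039753/5684341886080801486968994140625 ≈ 0.9950; E[X] < 1, so R_5(10) > 5390.


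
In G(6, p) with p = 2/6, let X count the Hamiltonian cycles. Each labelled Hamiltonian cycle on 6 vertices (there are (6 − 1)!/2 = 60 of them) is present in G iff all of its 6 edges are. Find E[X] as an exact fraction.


K_6 has (6 − 1)!/2 = 60 labelled Hamiltonian cycles.
For each such Hamiltonian cycle H, let X_H = 1 if all 6 edges of H are present in G. Then P[X_H = 1] = p^{6} = (1/3)^{6} = 1/729.
By linearity: E[X] = Σ_H E[X_H] = 60 · p^{6} = 60 · 1/729 = 20/243.
Numerically: E[X] ≈ 0.0823.

E[X] = 60 · (1/3)^{6} = 20/243 ≈ 0.0823.


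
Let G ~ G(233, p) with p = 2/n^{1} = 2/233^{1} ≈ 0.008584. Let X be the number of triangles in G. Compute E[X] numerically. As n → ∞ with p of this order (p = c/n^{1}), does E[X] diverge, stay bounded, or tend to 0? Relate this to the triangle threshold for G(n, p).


Number of potential triangles: C(233, 3) = 2081156.
Each occurs with probability p³ ≈ (0.008584)³ ≈ 6.324442e-07.
By linearity: E[X] = C(233, 3)·p³ ≈ 2081156 · 6.324442e-07 ≈ 1.3162.
Here α = 1, so p = 2/n is exactly at the triangle threshold p ~ 1/n. Asymptotically E[X] → c³/6 = 2³/6 = 4/3 ≈ 1.3333, a bounded constant. In this regime the triangle count is asymptotically Poisson(c³/6).

E[X] ≈ 1.3162; in regime p = Θ(1/n^{1}) E[X] stays bounded (at the triangle threshold p ~ 1/n).


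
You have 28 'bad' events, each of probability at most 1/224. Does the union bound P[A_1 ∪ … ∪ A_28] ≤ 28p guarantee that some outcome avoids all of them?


Union bound: P[∪_{i=1}^{28} A_i] ≤ Σ_i P[A_i] ≤ 28·p = 28·(1/224) = 1/8.
Numerically: 1/8 ≈ 0.125000.
Is 1/8 < 1? YES.
Since P[∪ A_i] ≤ 1/8 < 1, the complement has P[∩ A_i^c] ≥ 1 − 1/8 = 7/8 > 0, so some outcome avoids every A_i.

28·p = 1/8 ≈ 0.125000; existence CERTIFIED by the union bound.


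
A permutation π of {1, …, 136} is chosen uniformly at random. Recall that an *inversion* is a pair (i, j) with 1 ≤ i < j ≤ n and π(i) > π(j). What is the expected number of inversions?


Write X = Σ X_I over the C(136, 2) = 9180 pairs i < j, with X_I the indicator of one inversion.
There are 9180 indicators.
For each fixed pair i < j, the values π(i) and π(j) are two distinct elements of {1, …, 136} in uniformly random order; by symmetry P[π(i) > π(j)] = 1/2.
By linearity: E[X] = 9180 · (1/2) = C(136, 2) · (1/2) = 9180/2 = 4590 ≈ 4590.000.

E[X] = 4590 = 4590.000.


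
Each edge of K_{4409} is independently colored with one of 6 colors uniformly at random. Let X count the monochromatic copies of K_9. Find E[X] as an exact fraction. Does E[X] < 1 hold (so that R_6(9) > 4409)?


E[X] = C(4409, 9) · 6^{1 − 36} = 1720875732988608787686577131 · 6^{−35} = 1720875732988608787686577131/1719070799748422591028658176.
As a reduced fraction: E[X] = 573625244329536262562192377/573023599916140863676219392 ≈ 1.0010.
Is E[X] < 1? NO.
Since E[X] ≥ 1, the first-moment bound is inconclusive at n = 4409; it does NOT by itself certify R_6(9) > 4409.

E[X] = 573625244329536262562192377/573023599916140863676219392 ≈ 1.0010; E[X] ≥ 1; first-moment method inconclusive here.


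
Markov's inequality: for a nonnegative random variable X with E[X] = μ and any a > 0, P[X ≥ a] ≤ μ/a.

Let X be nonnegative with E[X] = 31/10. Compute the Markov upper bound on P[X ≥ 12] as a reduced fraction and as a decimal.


μ = E[X] = 31/10, a = 12.
Markov: P[X ≥ 12] ≤ μ/a = (31/10)/12 = 31/120.
Numerically: ≈ 0.2583.
(Since a = 12 > μ = 3.1000, the bound 31/120 is < 1 and informative.)

P[X ≥ 12] ≤ 31/120 ≈ 0.2583.


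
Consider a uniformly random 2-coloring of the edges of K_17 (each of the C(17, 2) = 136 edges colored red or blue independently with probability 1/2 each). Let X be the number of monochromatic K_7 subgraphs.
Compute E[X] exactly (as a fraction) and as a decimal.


Let X = Σ_S X_S over the C(17, 7) = 19448 subsets S of size 7, where X_S = 1 if the K_7 on S is monochromatic.
For a fixed S, the K_7 on S has C(7, 2) = 21 edges. P[all 21 edges red] = (1/2)^21, and likewise for blue, so P[monochromatic] = 2·(1/2)^21 = 2^{1 − 21} = 1/1048576.
Summing: E[X] = C(17, 7) · 2^{1 − 21} = 19448 · 1/1048576 = 2431/131072.
Numerically: E[X] ≈ 0.01855.

E[X] = C(17,7)·2^(1−C(7,2)) = 2431/131072 ≈ 0.01855.


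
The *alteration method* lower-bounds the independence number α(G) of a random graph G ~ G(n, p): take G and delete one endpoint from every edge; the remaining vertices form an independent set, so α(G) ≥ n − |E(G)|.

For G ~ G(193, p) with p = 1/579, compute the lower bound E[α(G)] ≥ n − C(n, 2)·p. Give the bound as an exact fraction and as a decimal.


E[|E(G)|] = C(193, 2)·p = 18528 · (1/579) = 32.
E[α(G)] ≥ n − E[|E(G)|] = 193 − 32 = 161.
Numerically: ≈ 161.000000.
(This is only a lower bound; the true E[α(G)] may be larger.)

E[α(G)] ≥ 161 ≈ 161.000000.


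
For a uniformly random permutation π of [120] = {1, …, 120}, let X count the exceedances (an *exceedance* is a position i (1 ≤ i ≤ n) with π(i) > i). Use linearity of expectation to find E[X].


Write X = Σ_{i=1}^{120} X_i, where X_i = 1_{π(i) > i}.
For each fixed i, π(i) is uniform over {1, …, 120} (marginal of a uniform permutation), so P[π(i) > i] = (n − i)/n. Summing: Σ_{i=1}^{120} (n − i)/n = (0 + 1 + … + 119)/120 = 120(120 − 1)/(2·120) = (120 − 1)/2.
Hence E[X] = Σ_{i=1}^{120} (120 − i)/120 = 119/2 ≈ 59.50000.

E[X] = 119/2 = 59.50000.
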